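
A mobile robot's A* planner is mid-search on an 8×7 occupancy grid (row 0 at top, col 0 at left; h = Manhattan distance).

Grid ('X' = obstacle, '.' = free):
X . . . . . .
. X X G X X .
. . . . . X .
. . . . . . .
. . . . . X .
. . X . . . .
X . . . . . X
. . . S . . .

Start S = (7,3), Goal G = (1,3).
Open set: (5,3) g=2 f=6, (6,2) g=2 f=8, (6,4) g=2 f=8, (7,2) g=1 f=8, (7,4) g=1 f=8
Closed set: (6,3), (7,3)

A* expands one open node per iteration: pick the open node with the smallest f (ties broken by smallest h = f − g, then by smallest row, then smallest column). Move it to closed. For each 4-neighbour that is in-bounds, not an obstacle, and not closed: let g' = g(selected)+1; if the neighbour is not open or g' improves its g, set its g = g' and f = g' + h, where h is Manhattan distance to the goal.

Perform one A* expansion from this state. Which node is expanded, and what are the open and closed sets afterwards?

step 1: expand (5,3) (f=6, h=4) → closed; open now [(4,3) g=3 f=6, (5,4) g=3 f=8, (6,2) g=2 f=8, (6,4) g=2 f=8, (7,2) g=1 f=8, (7,4) g=1 f=8]

expanded=(5,3); open=[(4,3) g=3 f=6, (5,4) g=3 f=8, (6,2) g=2 f=8, (6,4) g=2 f=8, (7,2) g=1 f=8, (7,4) g=1 f=8]; closed=[(5,3), (6,3), (7,3)]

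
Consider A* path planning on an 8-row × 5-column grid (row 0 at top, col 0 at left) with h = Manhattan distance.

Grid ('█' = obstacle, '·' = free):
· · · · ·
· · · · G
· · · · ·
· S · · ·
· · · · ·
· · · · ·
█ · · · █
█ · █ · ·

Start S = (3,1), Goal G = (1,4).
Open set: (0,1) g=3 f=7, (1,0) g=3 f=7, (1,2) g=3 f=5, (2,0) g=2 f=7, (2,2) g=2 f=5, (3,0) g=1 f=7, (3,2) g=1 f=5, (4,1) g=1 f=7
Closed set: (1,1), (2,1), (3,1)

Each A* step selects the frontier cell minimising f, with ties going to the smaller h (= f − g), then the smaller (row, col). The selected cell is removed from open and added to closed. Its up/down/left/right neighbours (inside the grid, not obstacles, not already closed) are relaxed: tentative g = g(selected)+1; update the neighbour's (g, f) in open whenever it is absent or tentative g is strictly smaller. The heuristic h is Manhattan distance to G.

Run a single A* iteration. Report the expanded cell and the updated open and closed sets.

expanded=(1,2); open=[(0,1) g=3 f=7, (0,2) g=4 f=7, (1,0) g=3 f=7, (1,3) g=4 f=5, (2,0) g=2 f=7, (2,2) g=2 f=5, (3,0) g=1 f=7, (3,2) g=1 f=5, (4,1) g=1 f=7]; closed=[(1,1), (1,2), (2,1), (3,1)]

step 1: expand (1,2) (f=5, h=2) → closed; open now [(0,1) g=3 f=7, (0,2) g=4 f=7, (1,0) g=3 f=7, (1,3) g=4 f=5, (2,0) g=2 f=7, (2,2) g=2 f=5, (3,0) g=1 f=7, (3,2) g=1 f=5, (4,1) g=1 f=7]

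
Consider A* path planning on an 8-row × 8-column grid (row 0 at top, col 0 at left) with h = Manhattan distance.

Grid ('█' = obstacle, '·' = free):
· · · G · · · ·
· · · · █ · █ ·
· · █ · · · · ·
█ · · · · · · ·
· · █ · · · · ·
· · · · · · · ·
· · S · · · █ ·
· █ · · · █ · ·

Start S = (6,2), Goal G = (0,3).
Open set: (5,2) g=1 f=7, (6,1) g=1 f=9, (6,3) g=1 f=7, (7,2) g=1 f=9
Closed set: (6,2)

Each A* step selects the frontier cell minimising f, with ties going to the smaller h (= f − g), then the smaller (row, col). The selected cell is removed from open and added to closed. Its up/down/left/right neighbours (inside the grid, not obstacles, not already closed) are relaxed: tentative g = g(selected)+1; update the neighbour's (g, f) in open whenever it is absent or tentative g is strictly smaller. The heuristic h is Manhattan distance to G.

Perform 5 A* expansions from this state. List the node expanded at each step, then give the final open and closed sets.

step 1: expand (5,2) (f=7, h=6) → closed; open now [(5,1) g=2 f=9, (5,3) g=2 f=7, (6,1) g=1 f=9, (6,3) g=1 f=7, (7,2) g=1 f=9]
step 2: expand (5,3) (f=7, h=5) → closed; open now [(4,3) g=3 f=7, (5,1) g=2 f=9, (5,4) g=3 f=9, (6,1) g=1 f=9, (6,3) g=1 f=7, (7,2) g=1 f=9]
step 3: expand (4,3) (f=7, h=4) → closed; open now [(3,3) g=4 f=7, (4,4) g=4 f=9, (5,1) g=2 f=9, (5,4) g=3 f=9, (6,1) g=1 f=9, (6,3) g=1 f=7, (7,2) g=1 f=9]
step 4: expand (3,3) (f=7, h=3) → closed; open now [(2,3) g=5 f=7, (3,2) g=5 f=9, (3,4) g=5 f=9, (4,4) g=4 f=9, (5,1) g=2 f=9, (5,4) g=3 f=9, (6,1) g=1 f=9, (6,3) g=1 f=7, (7,2) g=1 f=9]
step 5: expand (2,3) (f=7, h=2) → closed; open now [(1,3) g=6 f=7, (2,4) g=6 f=9, (3,2) g=5 f=9, (3,4) g=5 f=9, (4,4) g=4 f=9, (5,1) g=2 f=9, (5,4) g=3 f=9, (6,1) g=1 f=9, (6,3) g=1 f=7, (7,2) g=1 f=9]

order=[(5,2) → (5,3) → (4,3) → (3,3) → (2,3)]; open=[(1,3) g=6 f=7, (2,4) g=6 f=9, (3,2) g=5 f=9, (3,4) g=5 f=9, (4,4) g=4 f=9, (5,1) g=2 f=9, (5,4) g=3 f=9, (6,1) g=1 f=9, (6,3) g=1 f=7, (7,2) g=1 f=9]; closed=[(2,3), (3,3), (4,3), (5,2), (5,3), (6,2)]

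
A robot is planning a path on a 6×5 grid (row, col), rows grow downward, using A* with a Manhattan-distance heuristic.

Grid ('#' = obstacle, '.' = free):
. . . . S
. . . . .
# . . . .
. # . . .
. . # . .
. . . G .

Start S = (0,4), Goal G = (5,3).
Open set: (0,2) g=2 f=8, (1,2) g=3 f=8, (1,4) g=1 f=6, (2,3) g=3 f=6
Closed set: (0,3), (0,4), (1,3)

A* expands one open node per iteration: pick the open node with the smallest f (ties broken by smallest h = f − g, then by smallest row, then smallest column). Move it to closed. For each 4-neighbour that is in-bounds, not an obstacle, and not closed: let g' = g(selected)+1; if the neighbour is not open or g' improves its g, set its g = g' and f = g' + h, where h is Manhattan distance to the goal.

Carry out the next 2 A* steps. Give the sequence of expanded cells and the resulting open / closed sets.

step 1: expand (2,3) (f=6, h=3) → closed; open now [(0,2) g=2 f=8, (1,2) g=3 f=8, (1,4) g=1 f=6, (2,2) g=4 f=8, (2,4) g=4 f=8, (3,3) g=4 f=6]
step 2: expand (3,3) (f=6, h=2) → closed; open now [(0,2) g=2 f=8, (1,2) g=3 f=8, (1,4) g=1 f=6, (2,2) g=4 f=8, (2,4) g=4 f=8, (3,2) g=5 f=8, (3,4) g=5 f=8, (4,3) g=5 f=6]

order=[(2,3) → (3,3)]; open=[(0,2) g=2 f=8, (1,2) g=3 f=8, (1,4) g=1 f=6, (2,2) g=4 f=8, (2,4) g=4 f=8, (3,2) g=5 f=8, (3,4) g=5 f=8, (4,3) g=5 f=6]; closed=[(0,3), (0,4), (1,3), (2,3), (3,3)]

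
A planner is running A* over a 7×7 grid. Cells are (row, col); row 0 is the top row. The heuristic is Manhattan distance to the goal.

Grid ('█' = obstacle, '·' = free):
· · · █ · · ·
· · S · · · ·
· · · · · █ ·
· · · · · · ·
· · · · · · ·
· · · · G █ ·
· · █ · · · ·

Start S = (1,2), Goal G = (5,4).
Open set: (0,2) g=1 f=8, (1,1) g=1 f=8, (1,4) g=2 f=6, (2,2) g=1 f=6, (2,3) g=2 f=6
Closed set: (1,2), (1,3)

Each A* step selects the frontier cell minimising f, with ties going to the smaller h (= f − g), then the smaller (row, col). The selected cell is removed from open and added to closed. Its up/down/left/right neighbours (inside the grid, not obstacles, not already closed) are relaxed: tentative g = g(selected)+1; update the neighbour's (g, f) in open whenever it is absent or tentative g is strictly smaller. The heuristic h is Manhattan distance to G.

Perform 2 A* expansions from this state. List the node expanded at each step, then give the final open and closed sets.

order=[(1,4) → (2,4)]; open=[(0,2) g=1 f=8, (0,4) g=3 f=8, (1,1) g=1 f=8, (1,5) g=3 f=8, (2,2) g=1 f=6, (2,3) g=2 f=6, (3,4) g=4 f=6]; closed=[(1,2), (1,3), (1,4), (2,4)]

step 1: expand (1,4) (f=6, h=4) → closed; open now [(0,2) g=1 f=8, (0,4) g=3 f=8, (1,1) g=1 f=8, (1,5) g=3 f=8, (2,2) g=1 f=6, (2,3) g=2 f=6, (2,4) g=3 f=6]
step 2: expand (2,4) (f=6, h=3) → closed; open now [(0,2) g=1 f=8, (0,4) g=3 f=8, (1,1) g=1 f=8, (1,5) g=3 f=8, (2,2) g=1 f=6, (2,3) g=2 f=6, (3,4) g=4 f=6]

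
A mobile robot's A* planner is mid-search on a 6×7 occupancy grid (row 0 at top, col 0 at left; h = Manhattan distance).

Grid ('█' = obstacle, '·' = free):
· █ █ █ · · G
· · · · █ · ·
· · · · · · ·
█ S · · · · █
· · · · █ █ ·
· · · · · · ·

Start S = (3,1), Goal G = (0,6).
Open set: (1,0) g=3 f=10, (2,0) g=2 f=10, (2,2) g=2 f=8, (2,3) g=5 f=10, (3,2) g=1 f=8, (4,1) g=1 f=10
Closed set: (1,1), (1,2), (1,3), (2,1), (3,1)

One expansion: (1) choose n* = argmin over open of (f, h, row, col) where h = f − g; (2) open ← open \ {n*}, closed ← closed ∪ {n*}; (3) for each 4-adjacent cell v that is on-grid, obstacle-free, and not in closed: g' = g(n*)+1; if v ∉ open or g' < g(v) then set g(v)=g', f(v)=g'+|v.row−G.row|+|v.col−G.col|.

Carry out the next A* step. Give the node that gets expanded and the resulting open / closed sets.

step 1: expand (2,2) (f=8, h=6) → closed; open now [(1,0) g=3 f=10, (2,0) g=2 f=10, (2,3) g=3 f=8, (3,2) g=1 f=8, (4,1) g=1 f=10]

expanded=(2,2); open=[(1,0) g=3 f=10, (2,0) g=2 f=10, (2,3) g=3 f=8, (3,2) g=1 f=8, (4,1) g=1 f=10]; closed=[(1,1), (1,2), (1,3), (2,1), (2,2), (3,1)]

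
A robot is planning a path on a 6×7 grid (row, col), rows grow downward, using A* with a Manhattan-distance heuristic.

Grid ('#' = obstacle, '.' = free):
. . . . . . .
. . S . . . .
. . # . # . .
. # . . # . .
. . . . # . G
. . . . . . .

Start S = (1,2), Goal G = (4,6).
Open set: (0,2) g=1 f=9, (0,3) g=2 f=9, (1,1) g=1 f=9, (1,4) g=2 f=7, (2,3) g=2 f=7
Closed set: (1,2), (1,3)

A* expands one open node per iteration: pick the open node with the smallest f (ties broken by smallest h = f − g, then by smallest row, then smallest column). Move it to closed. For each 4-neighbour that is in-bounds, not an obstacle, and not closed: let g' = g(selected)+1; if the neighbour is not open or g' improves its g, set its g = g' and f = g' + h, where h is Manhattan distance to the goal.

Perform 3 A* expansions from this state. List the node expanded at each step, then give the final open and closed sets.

order=[(1,4) → (1,5) → (1,6)]; open=[(0,2) g=1 f=9, (0,3) g=2 f=9, (0,4) g=3 f=9, (0,5) g=4 f=9, (0,6) g=5 f=9, (1,1) g=1 f=9, (2,3) g=2 f=7, (2,5) g=4 f=7, (2,6) g=5 f=7]; closed=[(1,2), (1,3), (1,4), (1,5), (1,6)]

step 1: expand (1,4) (f=7, h=5) → closed; open now [(0,2) g=1 f=9, (0,3) g=2 f=9, (0,4) g=3 f=9, (1,1) g=1 f=9, (1,5) g=3 f=7, (2,3) g=2 f=7]
step 2: expand (1,5) (f=7, h=4) → closed; open now [(0,2) g=1 f=9, (0,3) g=2 f=9, (0,4) g=3 f=9, (0,5) g=4 f=9, (1,1) g=1 f=9, (1,6) g=4 f=7, (2,3) g=2 f=7, (2,5) g=4 f=7]
step 3: expand (1,6) (f=7, h=3) → closed; open now [(0,2) g=1 f=9, (0,3) g=2 f=9, (0,4) g=3 f=9, (0,5) g=4 f=9, (0,6) g=5 f=9, (1,1) g=1 f=9, (2,3) g=2 f=7, (2,5) g=4 f=7, (2,6) g=5 f=7]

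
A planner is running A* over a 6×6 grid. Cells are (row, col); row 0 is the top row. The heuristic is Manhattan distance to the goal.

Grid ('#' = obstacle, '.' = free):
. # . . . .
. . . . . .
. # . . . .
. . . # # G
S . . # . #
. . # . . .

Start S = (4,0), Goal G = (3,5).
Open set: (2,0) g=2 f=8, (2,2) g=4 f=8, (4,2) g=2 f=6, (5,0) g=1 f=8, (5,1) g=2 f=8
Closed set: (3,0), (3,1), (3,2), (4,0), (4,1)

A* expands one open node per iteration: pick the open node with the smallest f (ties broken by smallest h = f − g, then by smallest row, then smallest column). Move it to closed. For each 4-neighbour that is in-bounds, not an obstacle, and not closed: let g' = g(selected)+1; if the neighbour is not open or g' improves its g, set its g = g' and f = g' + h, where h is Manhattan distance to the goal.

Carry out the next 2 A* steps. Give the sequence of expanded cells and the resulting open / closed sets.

step 1: expand (4,2) (f=6, h=4) → closed; open now [(2,0) g=2 f=8, (2,2) g=4 f=8, (5,0) g=1 f=8, (5,1) g=2 f=8]
step 2: expand (2,2) (f=8, h=4) → closed; open now [(1,2) g=5 f=10, (2,0) g=2 f=8, (2,3) g=5 f=8, (5,0) g=1 f=8, (5,1) g=2 f=8]

order=[(4,2) → (2,2)]; open=[(1,2) g=5 f=10, (2,0) g=2 f=8, (2,3) g=5 f=8, (5,0) g=1 f=8, (5,1) g=2 f=8]; closed=[(2,2), (3,0), (3,1), (3,2), (4,0), (4,1), (4,2)]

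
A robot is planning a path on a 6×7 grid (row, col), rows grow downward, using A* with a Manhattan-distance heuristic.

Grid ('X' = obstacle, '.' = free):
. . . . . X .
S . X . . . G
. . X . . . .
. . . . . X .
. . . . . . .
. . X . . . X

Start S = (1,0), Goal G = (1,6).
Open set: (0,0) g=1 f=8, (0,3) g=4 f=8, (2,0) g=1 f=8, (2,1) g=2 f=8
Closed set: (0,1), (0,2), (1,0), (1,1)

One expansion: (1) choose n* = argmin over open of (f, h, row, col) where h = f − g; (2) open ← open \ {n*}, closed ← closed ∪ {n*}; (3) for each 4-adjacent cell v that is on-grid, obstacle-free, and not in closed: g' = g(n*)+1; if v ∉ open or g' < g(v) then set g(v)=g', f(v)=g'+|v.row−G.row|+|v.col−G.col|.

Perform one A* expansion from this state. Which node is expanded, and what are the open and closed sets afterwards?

expanded=(0,3); open=[(0,0) g=1 f=8, (0,4) g=5 f=8, (1,3) g=5 f=8, (2,0) g=1 f=8, (2,1) g=2 f=8]; closed=[(0,1), (0,2), (0,3), (1,0), (1,1)]

step 1: expand (0,3) (f=8, h=4) → closed; open now [(0,0) g=1 f=8, (0,4) g=5 f=8, (1,3) g=5 f=8, (2,0) g=1 f=8, (2,1) g=2 f=8]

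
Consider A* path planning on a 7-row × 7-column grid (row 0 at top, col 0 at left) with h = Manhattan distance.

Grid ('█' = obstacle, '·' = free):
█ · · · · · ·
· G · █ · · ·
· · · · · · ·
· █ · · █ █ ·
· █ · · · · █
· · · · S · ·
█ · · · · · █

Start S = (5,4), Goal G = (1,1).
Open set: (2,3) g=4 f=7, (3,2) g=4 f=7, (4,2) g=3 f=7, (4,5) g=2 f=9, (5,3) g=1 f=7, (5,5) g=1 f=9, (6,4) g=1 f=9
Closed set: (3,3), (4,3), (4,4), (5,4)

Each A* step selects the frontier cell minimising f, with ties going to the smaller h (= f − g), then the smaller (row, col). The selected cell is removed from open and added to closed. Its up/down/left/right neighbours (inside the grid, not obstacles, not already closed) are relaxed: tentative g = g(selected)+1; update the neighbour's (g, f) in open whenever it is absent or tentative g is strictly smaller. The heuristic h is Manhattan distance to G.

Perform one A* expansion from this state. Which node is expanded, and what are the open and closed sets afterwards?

expanded=(2,3); open=[(2,2) g=5 f=7, (2,4) g=5 f=9, (3,2) g=4 f=7, (4,2) g=3 f=7, (4,5) g=2 f=9, (5,3) g=1 f=7, (5,5) g=1 f=9, (6,4) g=1 f=9]; closed=[(2,3), (3,3), (4,3), (4,4), (5,4)]

step 1: expand (2,3) (f=7, h=3) → closed; open now [(2,2) g=5 f=7, (2,4) g=5 f=9, (3,2) g=4 f=7, (4,2) g=3 f=7, (4,5) g=2 f=9, (5,3) g=1 f=7, (5,5) g=1 f=9, (6,4) g=1 f=9]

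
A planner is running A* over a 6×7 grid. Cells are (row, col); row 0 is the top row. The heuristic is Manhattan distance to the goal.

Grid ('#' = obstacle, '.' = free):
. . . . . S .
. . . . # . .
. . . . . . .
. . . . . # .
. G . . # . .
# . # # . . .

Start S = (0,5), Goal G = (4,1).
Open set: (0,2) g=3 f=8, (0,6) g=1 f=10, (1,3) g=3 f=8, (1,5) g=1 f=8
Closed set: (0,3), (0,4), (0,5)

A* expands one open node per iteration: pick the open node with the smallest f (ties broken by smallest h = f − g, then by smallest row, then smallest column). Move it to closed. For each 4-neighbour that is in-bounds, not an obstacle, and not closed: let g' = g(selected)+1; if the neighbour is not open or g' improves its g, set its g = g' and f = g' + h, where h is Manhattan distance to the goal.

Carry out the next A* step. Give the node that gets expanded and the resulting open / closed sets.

expanded=(0,2); open=[(0,1) g=4 f=8, (0,6) g=1 f=10, (1,2) g=4 f=8, (1,3) g=3 f=8, (1,5) g=1 f=8]; closed=[(0,2), (0,3), (0,4), (0,5)]

step 1: expand (0,2) (f=8, h=5) → closed; open now [(0,1) g=4 f=8, (0,6) g=1 f=10, (1,2) g=4 f=8, (1,3) g=3 f=8, (1,5) g=1 f=8]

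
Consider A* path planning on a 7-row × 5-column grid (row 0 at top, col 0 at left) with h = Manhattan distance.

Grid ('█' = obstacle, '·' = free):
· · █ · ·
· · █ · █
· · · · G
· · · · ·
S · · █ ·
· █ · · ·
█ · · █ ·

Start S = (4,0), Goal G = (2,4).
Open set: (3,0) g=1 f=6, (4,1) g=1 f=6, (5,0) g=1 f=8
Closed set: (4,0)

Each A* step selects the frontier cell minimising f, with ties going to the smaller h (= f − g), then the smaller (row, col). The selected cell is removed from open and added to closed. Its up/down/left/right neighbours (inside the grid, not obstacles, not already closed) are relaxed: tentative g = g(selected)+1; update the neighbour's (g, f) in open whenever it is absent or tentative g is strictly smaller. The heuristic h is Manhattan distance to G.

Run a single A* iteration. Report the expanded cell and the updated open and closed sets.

step 1: expand (3,0) (f=6, h=5) → closed; open now [(2,0) g=2 f=6, (3,1) g=2 f=6, (4,1) g=1 f=6, (5,0) g=1 f=8]

expanded=(3,0); open=[(2,0) g=2 f=6, (3,1) g=2 f=6, (4,1) g=1 f=6, (5,0) g=1 f=8]; closed=[(3,0), (4,0)]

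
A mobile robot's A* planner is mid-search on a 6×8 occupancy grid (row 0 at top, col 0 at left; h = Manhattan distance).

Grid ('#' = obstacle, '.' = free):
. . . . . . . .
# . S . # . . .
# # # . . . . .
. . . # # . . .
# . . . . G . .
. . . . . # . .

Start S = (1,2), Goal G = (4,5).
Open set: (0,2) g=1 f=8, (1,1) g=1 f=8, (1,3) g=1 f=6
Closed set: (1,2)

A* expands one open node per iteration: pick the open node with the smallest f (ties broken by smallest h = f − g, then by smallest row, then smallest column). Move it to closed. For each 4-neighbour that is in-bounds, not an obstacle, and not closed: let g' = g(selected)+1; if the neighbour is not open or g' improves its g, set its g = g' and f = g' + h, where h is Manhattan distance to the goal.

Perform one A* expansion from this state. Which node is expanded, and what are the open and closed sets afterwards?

step 1: expand (1,3) (f=6, h=5) → closed; open now [(0,2) g=1 f=8, (0,3) g=2 f=8, (1,1) g=1 f=8, (2,3) g=2 f=6]

expanded=(1,3); open=[(0,2) g=1 f=8, (0,3) g=2 f=8, (1,1) g=1 f=8, (2,3) g=2 f=6]; closed=[(1,2), (1,3)]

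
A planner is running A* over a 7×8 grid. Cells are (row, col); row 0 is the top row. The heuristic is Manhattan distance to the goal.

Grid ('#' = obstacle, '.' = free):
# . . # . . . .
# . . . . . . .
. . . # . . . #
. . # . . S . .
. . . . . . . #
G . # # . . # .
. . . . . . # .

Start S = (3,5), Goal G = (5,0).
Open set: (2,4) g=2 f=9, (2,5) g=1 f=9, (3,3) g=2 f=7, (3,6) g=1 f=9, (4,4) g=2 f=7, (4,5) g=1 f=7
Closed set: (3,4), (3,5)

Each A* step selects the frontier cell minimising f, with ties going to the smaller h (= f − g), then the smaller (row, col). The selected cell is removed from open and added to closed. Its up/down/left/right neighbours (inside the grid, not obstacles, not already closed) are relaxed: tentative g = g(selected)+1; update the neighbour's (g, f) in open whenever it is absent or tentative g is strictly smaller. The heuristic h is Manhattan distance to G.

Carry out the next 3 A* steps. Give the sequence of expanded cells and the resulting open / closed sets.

order=[(3,3) → (4,3) → (4,2)]; open=[(2,4) g=2 f=9, (2,5) g=1 f=9, (3,6) g=1 f=9, (4,1) g=5 f=7, (4,4) g=2 f=7, (4,5) g=1 f=7]; closed=[(3,3), (3,4), (3,5), (4,2), (4,3)]

step 1: expand (3,3) (f=7, h=5) → closed; open now [(2,4) g=2 f=9, (2,5) g=1 f=9, (3,6) g=1 f=9, (4,3) g=3 f=7, (4,4) g=2 f=7, (4,5) g=1 f=7]
step 2: expand (4,3) (f=7, h=4) → closed; open now [(2,4) g=2 f=9, (2,5) g=1 f=9, (3,6) g=1 f=9, (4,2) g=4 f=7, (4,4) g=2 f=7, (4,5) g=1 f=7]
step 3: expand (4,2) (f=7, h=3) → closed; open now [(2,4) g=2 f=9, (2,5) g=1 f=9, (3,6) g=1 f=9, (4,1) g=5 f=7, (4,4) g=2 f=7, (4,5) g=1 f=7]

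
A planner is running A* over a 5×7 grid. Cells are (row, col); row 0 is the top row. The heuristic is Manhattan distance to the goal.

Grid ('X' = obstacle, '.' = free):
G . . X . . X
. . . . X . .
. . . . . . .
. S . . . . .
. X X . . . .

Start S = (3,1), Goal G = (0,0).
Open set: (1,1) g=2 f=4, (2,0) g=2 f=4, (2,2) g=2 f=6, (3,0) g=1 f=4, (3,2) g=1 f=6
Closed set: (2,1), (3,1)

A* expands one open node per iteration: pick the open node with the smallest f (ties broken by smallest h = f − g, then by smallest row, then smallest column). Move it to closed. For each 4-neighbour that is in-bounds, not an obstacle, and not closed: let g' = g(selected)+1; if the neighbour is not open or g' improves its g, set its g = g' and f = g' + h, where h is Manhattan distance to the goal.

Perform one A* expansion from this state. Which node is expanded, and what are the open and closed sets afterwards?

step 1: expand (1,1) (f=4, h=2) → closed; open now [(0,1) g=3 f=4, (1,0) g=3 f=4, (1,2) g=3 f=6, (2,0) g=2 f=4, (2,2) g=2 f=6, (3,0) g=1 f=4, (3,2) g=1 f=6]

expanded=(1,1); open=[(0,1) g=3 f=4, (1,0) g=3 f=4, (1,2) g=3 f=6, (2,0) g=2 f=4, (2,2) g=2 f=6, (3,0) g=1 f=4, (3,2) g=1 f=6]; closed=[(1,1), (2,1), (3,1)]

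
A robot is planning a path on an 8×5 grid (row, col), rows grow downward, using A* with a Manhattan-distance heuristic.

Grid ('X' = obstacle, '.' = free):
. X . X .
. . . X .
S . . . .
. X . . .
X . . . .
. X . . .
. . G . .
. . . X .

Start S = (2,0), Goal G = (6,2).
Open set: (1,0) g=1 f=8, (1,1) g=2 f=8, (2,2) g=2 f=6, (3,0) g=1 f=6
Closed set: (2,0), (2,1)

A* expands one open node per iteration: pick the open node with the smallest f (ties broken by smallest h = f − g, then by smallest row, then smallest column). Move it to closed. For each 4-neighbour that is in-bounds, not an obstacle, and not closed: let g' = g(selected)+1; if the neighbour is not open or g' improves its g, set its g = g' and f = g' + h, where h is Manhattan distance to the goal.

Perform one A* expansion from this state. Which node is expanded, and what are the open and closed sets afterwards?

expanded=(2,2); open=[(1,0) g=1 f=8, (1,1) g=2 f=8, (1,2) g=3 f=8, (2,3) g=3 f=8, (3,0) g=1 f=6, (3,2) g=3 f=6]; closed=[(2,0), (2,1), (2,2)]

step 1: expand (2,2) (f=6, h=4) → closed; open now [(1,0) g=1 f=8, (1,1) g=2 f=8, (1,2) g=3 f=8, (2,3) g=3 f=8, (3,0) g=1 f=6, (3,2) g=3 f=6]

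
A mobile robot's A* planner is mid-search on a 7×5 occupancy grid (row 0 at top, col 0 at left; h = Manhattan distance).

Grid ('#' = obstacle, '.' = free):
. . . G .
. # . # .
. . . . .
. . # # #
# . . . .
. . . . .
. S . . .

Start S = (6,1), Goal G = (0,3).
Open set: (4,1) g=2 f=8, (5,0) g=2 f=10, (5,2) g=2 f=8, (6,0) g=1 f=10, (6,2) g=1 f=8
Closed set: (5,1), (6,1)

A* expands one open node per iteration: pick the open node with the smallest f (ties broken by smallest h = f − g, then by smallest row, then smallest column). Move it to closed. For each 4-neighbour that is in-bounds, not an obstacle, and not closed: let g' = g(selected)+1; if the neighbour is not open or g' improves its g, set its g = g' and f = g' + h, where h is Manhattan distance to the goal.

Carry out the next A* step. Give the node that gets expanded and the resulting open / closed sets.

step 1: expand (4,1) (f=8, h=6) → closed; open now [(3,1) g=3 f=8, (4,2) g=3 f=8, (5,0) g=2 f=10, (5,2) g=2 f=8, (6,0) g=1 f=10, (6,2) g=1 f=8]

expanded=(4,1); open=[(3,1) g=3 f=8, (4,2) g=3 f=8, (5,0) g=2 f=10, (5,2) g=2 f=8, (6,0) g=1 f=10, (6,2) g=1 f=8]; closed=[(4,1), (5,1), (6,1)]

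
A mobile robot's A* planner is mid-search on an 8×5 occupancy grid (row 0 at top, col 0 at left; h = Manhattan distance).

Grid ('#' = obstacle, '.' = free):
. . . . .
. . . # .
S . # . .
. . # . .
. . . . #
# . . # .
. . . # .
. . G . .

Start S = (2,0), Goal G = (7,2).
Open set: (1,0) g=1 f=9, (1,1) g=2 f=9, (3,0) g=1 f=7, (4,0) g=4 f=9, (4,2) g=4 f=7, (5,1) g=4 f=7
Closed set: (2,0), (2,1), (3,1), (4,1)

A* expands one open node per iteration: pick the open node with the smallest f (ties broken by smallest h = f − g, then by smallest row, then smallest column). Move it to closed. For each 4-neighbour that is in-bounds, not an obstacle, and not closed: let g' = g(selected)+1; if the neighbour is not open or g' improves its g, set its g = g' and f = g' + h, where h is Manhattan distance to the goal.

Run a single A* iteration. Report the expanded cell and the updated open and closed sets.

step 1: expand (4,2) (f=7, h=3) → closed; open now [(1,0) g=1 f=9, (1,1) g=2 f=9, (3,0) g=1 f=7, (4,0) g=4 f=9, (4,3) g=5 f=9, (5,1) g=4 f=7, (5,2) g=5 f=7]

expanded=(4,2); open=[(1,0) g=1 f=9, (1,1) g=2 f=9, (3,0) g=1 f=7, (4,0) g=4 f=9, (4,3) g=5 f=9, (5,1) g=4 f=7, (5,2) g=5 f=7]; closed=[(2,0), (2,1), (3,1), (4,1), (4,2)]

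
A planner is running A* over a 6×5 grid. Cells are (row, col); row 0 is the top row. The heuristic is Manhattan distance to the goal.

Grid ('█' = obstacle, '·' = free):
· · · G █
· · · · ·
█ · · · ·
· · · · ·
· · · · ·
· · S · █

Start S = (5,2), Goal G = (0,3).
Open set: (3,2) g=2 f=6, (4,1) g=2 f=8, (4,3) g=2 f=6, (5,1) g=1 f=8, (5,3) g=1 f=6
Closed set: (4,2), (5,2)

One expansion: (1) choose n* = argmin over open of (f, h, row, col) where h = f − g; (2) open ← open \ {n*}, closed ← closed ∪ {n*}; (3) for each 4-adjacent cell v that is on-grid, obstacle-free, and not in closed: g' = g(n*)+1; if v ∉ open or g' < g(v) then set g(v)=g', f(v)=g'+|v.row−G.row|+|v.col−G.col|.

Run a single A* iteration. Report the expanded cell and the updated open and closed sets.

expanded=(3,2); open=[(2,2) g=3 f=6, (3,1) g=3 f=8, (3,3) g=3 f=6, (4,1) g=2 f=8, (4,3) g=2 f=6, (5,1) g=1 f=8, (5,3) g=1 f=6]; closed=[(3,2), (4,2), (5,2)]

step 1: expand (3,2) (f=6, h=4) → closed; open now [(2,2) g=3 f=6, (3,1) g=3 f=8, (3,3) g=3 f=6, (4,1) g=2 f=8, (4,3) g=2 f=6, (5,1) g=1 f=8, (5,3) g=1 f=6]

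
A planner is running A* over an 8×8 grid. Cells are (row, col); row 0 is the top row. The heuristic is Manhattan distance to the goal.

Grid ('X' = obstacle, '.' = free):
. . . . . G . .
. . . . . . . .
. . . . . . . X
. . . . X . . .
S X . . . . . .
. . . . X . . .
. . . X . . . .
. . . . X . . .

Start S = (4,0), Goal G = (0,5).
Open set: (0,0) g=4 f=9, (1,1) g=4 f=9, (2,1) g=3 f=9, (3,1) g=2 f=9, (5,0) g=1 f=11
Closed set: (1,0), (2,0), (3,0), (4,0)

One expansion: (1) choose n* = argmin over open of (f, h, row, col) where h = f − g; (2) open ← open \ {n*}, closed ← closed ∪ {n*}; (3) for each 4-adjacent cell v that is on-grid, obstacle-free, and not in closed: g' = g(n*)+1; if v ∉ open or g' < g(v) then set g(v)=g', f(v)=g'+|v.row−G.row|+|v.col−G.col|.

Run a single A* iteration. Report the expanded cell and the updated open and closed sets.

expanded=(0,0); open=[(0,1) g=5 f=9, (1,1) g=4 f=9, (2,1) g=3 f=9, (3,1) g=2 f=9, (5,0) g=1 f=11]; closed=[(0,0), (1,0), (2,0), (3,0), (4,0)]

step 1: expand (0,0) (f=9, h=5) → closed; open now [(0,1) g=5 f=9, (1,1) g=4 f=9, (2,1) g=3 f=9, (3,1) g=2 f=9, (5,0) g=1 f=11]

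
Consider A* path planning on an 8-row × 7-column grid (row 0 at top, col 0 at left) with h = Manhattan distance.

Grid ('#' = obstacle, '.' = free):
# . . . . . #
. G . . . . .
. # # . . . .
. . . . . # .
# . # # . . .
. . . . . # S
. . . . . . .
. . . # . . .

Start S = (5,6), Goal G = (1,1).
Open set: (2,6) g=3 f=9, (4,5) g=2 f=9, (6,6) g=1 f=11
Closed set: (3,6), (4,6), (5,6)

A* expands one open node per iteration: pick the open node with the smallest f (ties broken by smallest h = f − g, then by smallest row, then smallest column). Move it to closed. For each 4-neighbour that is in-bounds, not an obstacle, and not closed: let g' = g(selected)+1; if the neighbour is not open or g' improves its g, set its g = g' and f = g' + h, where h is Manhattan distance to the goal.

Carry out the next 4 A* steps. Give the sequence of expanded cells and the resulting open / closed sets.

order=[(2,6) → (1,6) → (1,5) → (1,4)]; open=[(0,4) g=7 f=11, (0,5) g=6 f=11, (1,3) g=7 f=9, (2,4) g=7 f=11, (2,5) g=4 f=9, (4,5) g=2 f=9, (6,6) g=1 f=11]; closed=[(1,4), (1,5), (1,6), (2,6), (3,6), (4,6), (5,6)]

step 1: expand (2,6) (f=9, h=6) → closed; open now [(1,6) g=4 f=9, (2,5) g=4 f=9, (4,5) g=2 f=9, (6,6) g=1 f=11]
step 2: expand (1,6) (f=9, h=5) → closed; open now [(1,5) g=5 f=9, (2,5) g=4 f=9, (4,5) g=2 f=9, (6,6) g=1 f=11]
step 3: expand (1,5) (f=9, h=4) → closed; open now [(0,5) g=6 f=11, (1,4) g=6 f=9, (2,5) g=4 f=9, (4,5) g=2 f=9, (6,6) g=1 f=11]
step 4: expand (1,4) (f=9, h=3) → closed; open now [(0,4) g=7 f=11, (0,5) g=6 f=11, (1,3) g=7 f=9, (2,4) g=7 f=11, (2,5) g=4 f=9, (4,5) g=2 f=9, (6,6) g=1 f=11]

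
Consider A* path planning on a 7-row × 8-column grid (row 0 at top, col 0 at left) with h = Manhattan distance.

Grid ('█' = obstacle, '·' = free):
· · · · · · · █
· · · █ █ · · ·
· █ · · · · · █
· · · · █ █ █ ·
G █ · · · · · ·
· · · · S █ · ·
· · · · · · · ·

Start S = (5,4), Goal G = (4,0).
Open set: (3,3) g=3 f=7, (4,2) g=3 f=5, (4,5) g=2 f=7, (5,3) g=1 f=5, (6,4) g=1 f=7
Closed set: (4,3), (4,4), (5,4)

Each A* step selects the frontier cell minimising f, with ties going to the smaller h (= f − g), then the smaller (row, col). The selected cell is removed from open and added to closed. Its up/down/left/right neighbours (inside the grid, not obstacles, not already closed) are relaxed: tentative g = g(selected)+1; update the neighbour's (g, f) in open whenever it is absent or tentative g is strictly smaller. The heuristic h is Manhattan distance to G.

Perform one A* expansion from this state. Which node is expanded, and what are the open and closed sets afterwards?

step 1: expand (4,2) (f=5, h=2) → closed; open now [(3,2) g=4 f=7, (3,3) g=3 f=7, (4,5) g=2 f=7, (5,2) g=4 f=7, (5,3) g=1 f=5, (6,4) g=1 f=7]

expanded=(4,2); open=[(3,2) g=4 f=7, (3,3) g=3 f=7, (4,5) g=2 f=7, (5,2) g=4 f=7, (5,3) g=1 f=5, (6,4) g=1 f=7]; closed=[(4,2), (4,3), (4,4), (5,4)]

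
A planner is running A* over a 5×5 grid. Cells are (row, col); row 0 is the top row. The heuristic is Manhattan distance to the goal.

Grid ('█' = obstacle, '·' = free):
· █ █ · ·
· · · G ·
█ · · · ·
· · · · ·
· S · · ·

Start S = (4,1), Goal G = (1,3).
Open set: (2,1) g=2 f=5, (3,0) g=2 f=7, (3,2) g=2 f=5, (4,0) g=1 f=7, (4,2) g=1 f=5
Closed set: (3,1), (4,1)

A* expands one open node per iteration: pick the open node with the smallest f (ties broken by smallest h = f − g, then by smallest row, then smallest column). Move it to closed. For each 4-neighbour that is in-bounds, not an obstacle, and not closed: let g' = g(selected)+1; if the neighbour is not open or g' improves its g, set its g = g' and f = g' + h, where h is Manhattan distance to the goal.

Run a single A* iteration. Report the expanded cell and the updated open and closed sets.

step 1: expand (2,1) (f=5, h=3) → closed; open now [(1,1) g=3 f=5, (2,2) g=3 f=5, (3,0) g=2 f=7, (3,2) g=2 f=5, (4,0) g=1 f=7, (4,2) g=1 f=5]

expanded=(2,1); open=[(1,1) g=3 f=5, (2,2) g=3 f=5, (3,0) g=2 f=7, (3,2) g=2 f=5, (4,0) g=1 f=7, (4,2) g=1 f=5]; closed=[(2,1), (3,1), (4,1)]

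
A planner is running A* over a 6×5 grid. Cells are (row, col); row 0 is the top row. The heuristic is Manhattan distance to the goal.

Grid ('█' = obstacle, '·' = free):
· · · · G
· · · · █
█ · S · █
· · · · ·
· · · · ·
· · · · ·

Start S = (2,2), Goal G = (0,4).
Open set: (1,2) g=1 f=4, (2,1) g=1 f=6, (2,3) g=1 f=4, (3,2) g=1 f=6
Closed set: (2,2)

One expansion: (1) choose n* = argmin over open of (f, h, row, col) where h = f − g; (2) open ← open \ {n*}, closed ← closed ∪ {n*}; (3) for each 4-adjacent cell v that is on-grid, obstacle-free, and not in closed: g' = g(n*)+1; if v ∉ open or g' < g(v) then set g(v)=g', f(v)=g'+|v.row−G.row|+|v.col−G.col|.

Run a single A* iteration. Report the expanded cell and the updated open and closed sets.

expanded=(1,2); open=[(0,2) g=2 f=4, (1,1) g=2 f=6, (1,3) g=2 f=4, (2,1) g=1 f=6, (2,3) g=1 f=4, (3,2) g=1 f=6]; closed=[(1,2), (2,2)]

step 1: expand (1,2) (f=4, h=3) → closed; open now [(0,2) g=2 f=4, (1,1) g=2 f=6, (1,3) g=2 f=4, (2,1) g=1 f=6, (2,3) g=1 f=4, (3,2) g=1 f=6]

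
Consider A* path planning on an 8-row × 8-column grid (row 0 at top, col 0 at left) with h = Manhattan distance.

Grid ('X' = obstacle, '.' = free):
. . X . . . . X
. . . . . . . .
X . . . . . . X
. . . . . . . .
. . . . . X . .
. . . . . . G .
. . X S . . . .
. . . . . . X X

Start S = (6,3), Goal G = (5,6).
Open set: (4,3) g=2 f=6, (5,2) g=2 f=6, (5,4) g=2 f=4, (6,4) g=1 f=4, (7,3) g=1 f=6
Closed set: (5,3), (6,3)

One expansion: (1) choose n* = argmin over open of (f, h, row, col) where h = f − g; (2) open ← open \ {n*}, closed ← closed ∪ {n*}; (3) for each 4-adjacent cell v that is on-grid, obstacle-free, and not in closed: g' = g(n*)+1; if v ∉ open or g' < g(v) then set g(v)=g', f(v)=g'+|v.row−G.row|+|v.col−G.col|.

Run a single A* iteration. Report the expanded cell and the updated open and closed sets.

expanded=(5,4); open=[(4,3) g=2 f=6, (4,4) g=3 f=6, (5,2) g=2 f=6, (5,5) g=3 f=4, (6,4) g=1 f=4, (7,3) g=1 f=6]; closed=[(5,3), (5,4), (6,3)]

step 1: expand (5,4) (f=4, h=2) → closed; open now [(4,3) g=2 f=6, (4,4) g=3 f=6, (5,2) g=2 f=6, (5,5) g=3 f=4, (6,4) g=1 f=4, (7,3) g=1 f=6]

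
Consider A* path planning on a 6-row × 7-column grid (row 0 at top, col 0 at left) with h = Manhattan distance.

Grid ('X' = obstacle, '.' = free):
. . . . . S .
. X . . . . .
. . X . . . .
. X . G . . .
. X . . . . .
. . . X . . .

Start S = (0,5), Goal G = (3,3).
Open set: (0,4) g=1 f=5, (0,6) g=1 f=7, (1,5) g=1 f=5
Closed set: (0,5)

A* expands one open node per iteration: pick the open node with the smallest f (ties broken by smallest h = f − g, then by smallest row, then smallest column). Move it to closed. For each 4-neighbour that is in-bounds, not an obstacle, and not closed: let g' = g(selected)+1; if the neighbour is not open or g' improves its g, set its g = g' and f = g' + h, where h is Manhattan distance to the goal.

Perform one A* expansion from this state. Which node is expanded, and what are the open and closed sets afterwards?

step 1: expand (0,4) (f=5, h=4) → closed; open now [(0,3) g=2 f=5, (0,6) g=1 f=7, (1,4) g=2 f=5, (1,5) g=1 f=5]

expanded=(0,4); open=[(0,3) g=2 f=5, (0,6) g=1 f=7, (1,4) g=2 f=5, (1,5) g=1 f=5]; closed=[(0,4), (0,5)]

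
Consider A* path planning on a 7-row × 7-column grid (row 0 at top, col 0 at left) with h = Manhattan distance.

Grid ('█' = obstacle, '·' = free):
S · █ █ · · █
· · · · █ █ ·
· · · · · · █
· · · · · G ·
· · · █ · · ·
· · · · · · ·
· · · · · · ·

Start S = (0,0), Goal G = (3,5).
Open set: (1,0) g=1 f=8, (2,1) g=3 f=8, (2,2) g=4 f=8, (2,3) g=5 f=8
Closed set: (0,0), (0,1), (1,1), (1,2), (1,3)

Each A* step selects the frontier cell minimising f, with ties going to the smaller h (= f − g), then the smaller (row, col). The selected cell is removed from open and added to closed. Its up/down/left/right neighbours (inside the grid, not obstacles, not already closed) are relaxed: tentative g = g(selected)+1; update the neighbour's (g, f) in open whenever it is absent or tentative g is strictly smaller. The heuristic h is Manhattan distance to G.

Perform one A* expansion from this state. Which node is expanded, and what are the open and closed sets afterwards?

expanded=(2,3); open=[(1,0) g=1 f=8, (2,1) g=3 f=8, (2,2) g=4 f=8, (2,4) g=6 f=8, (3,3) g=6 f=8]; closed=[(0,0), (0,1), (1,1), (1,2), (1,3), (2,3)]

step 1: expand (2,3) (f=8, h=3) → closed; open now [(1,0) g=1 f=8, (2,1) g=3 f=8, (2,2) g=4 f=8, (2,4) g=6 f=8, (3,3) g=6 f=8]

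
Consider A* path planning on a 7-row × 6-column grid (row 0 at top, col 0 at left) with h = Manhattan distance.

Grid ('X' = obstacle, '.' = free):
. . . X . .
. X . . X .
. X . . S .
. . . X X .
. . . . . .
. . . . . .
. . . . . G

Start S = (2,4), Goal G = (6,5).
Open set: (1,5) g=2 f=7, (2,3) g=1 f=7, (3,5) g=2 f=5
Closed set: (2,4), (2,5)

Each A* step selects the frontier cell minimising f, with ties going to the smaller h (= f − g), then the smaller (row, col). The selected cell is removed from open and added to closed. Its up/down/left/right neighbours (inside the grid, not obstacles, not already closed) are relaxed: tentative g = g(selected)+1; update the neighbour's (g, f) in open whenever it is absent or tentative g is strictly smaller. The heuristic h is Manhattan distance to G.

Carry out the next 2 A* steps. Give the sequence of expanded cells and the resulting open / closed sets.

order=[(3,5) → (4,5)]; open=[(1,5) g=2 f=7, (2,3) g=1 f=7, (4,4) g=4 f=7, (5,5) g=4 f=5]; closed=[(2,4), (2,5), (3,5), (4,5)]

step 1: expand (3,5) (f=5, h=3) → closed; open now [(1,5) g=2 f=7, (2,3) g=1 f=7, (4,5) g=3 f=5]
step 2: expand (4,5) (f=5, h=2) → closed; open now [(1,5) g=2 f=7, (2,3) g=1 f=7, (4,4) g=4 f=7, (5,5) g=4 f=5]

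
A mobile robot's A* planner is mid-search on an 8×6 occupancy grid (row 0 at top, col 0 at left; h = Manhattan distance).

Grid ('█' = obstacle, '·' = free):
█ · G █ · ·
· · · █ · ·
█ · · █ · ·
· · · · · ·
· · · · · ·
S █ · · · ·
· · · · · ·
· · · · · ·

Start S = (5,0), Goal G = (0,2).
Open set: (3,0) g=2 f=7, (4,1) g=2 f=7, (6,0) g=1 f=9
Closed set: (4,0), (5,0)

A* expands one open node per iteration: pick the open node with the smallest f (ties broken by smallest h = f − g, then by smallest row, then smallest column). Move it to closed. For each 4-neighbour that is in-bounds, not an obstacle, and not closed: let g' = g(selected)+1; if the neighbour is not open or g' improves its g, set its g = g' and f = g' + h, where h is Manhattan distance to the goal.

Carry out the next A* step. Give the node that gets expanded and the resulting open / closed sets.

step 1: expand (3,0) (f=7, h=5) → closed; open now [(3,1) g=3 f=7, (4,1) g=2 f=7, (6,0) g=1 f=9]

expanded=(3,0); open=[(3,1) g=3 f=7, (4,1) g=2 f=7, (6,0) g=1 f=9]; closed=[(3,0), (4,0), (5,0)]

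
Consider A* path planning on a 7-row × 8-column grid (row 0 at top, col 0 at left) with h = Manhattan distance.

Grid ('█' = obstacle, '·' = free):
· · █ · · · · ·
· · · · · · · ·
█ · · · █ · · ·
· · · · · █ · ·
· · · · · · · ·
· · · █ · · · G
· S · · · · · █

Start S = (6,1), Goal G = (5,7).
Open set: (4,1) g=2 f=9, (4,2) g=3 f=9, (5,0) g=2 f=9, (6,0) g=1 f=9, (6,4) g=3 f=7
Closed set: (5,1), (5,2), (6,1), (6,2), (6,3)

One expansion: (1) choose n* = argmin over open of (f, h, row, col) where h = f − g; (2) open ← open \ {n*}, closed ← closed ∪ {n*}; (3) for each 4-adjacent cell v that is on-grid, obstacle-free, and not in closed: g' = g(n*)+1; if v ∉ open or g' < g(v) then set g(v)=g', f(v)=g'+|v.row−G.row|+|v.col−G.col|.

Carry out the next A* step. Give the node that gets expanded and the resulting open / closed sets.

expanded=(6,4); open=[(4,1) g=2 f=9, (4,2) g=3 f=9, (5,0) g=2 f=9, (5,4) g=4 f=7, (6,0) g=1 f=9, (6,5) g=4 f=7]; closed=[(5,1), (5,2), (6,1), (6,2), (6,3), (6,4)]

step 1: expand (6,4) (f=7, h=4) → closed; open now [(4,1) g=2 f=9, (4,2) g=3 f=9, (5,0) g=2 f=9, (5,4) g=4 f=7, (6,0) g=1 f=9, (6,5) g=4 f=7]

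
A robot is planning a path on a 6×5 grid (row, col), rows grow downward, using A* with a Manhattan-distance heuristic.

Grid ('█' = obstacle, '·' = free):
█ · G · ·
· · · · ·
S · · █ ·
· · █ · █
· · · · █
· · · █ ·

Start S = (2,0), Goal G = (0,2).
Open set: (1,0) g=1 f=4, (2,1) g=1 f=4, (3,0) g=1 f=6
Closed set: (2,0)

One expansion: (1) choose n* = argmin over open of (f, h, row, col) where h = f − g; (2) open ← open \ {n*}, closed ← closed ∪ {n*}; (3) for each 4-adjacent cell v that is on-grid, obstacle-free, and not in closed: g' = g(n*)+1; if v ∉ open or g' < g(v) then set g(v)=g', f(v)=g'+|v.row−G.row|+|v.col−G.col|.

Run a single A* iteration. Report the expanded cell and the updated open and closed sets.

step 1: expand (1,0) (f=4, h=3) → closed; open now [(1,1) g=2 f=4, (2,1) g=1 f=4, (3,0) g=1 f=6]

expanded=(1,0); open=[(1,1) g=2 f=4, (2,1) g=1 f=4, (3,0) g=1 f=6]; closed=[(1,0), (2,0)]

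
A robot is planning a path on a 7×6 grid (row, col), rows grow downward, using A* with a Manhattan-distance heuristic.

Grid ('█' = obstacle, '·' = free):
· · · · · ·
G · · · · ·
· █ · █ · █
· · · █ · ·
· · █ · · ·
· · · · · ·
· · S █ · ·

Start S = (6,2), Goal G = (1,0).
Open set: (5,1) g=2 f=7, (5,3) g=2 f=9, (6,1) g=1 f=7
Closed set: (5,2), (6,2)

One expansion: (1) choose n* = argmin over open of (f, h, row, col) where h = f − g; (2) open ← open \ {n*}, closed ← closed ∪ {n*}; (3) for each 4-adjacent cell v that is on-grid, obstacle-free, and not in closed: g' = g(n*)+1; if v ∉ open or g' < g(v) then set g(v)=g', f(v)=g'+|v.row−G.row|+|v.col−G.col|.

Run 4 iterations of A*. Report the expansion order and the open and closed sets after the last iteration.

order=[(5,1) → (4,1) → (3,1) → (3,0)]; open=[(2,0) g=6 f=7, (3,2) g=5 f=9, (4,0) g=4 f=7, (5,0) g=3 f=7, (5,3) g=2 f=9, (6,1) g=1 f=7]; closed=[(3,0), (3,1), (4,1), (5,1), (5,2), (6,2)]

step 1: expand (5,1) (f=7, h=5) → closed; open now [(4,1) g=3 f=7, (5,0) g=3 f=7, (5,3) g=2 f=9, (6,1) g=1 f=7]
step 2: expand (4,1) (f=7, h=4) → closed; open now [(3,1) g=4 f=7, (4,0) g=4 f=7, (5,0) g=3 f=7, (5,3) g=2 f=9, (6,1) g=1 f=7]
step 3: expand (3,1) (f=7, h=3) → closed; open now [(3,0) g=5 f=7, (3,2) g=5 f=9, (4,0) g=4 f=7, (5,0) g=3 f=7, (5,3) g=2 f=9, (6,1) g=1 f=7]
step 4: expand (3,0) (f=7, h=2) → closed; open now [(2,0) g=6 f=7, (3,2) g=5 f=9, (4,0) g=4 f=7, (5,0) g=3 f=7, (5,3) g=2 f=9, (6,1) g=1 f=7]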